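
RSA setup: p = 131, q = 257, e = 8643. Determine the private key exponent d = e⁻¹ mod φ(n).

747

φ(n) = (p−1)(q−1) = 130·256 = 33280.
Need d with 8643·d ≡ 1 (mod 33280). Apply the extended Euclidean algorithm:
33280 = 3×8643 + 7351
8643 = 1×7351 + 1292
7351 = 5×1292 + 891
1292 = 1×891 + 401
891 = 2×401 + 89
401 = 4×89 + 45
89 = 1×45 + 44
45 = 1×44 + 1
44 = 44×1 + 0
Back-substitute:
1 = 45 − 44
1 = −89 + 2·45
1 = 2·401 − 9·89
1 = −9·891 + 20·401
1 = 20·1292 − 29·891
1 = −29·7351 + 165·1292
1 = 165·8643 − 194·7351
1 = −194·33280 + 747·8643
So 8643·747 ≡ 1 (mod 33280), hence d = 747.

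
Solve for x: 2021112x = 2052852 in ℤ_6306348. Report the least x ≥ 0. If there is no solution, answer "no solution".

271783

First find gcd(2021112, 6306348):
6306348 = 3*2021112 + 243012
2021112 = 8*243012 + 77016
243012 = 3*77016 + 11964
77016 = 6*11964 + 5232
11964 = 2*5232 + 1500
5232 = 3*1500 + 732
1500 = 2*732 + 36
732 = 20*36 + 12
36 = 3*12 + 0
gcd = 12 and 12 | 2052852, so solutions exist. Divide through by 12: 168426x ≡ 171071 (mod 525529).
Now find 168426⁻¹ mod 525529:
525529 = 3*168426 + 20251
168426 = 8*20251 + 6418
20251 = 3*6418 + 997
6418 = 6*997 + 436
997 = 2*436 + 125
436 = 3*125 + 61
125 = 2*61 + 3
61 = 20*3 + 1
3 = 3*1 + 0
Back-substitute:
1 = 61 − 20·3
1 = −20·125 + 41·61
1 = 41·436 − 143·125
1 = −143·997 + 327·436
1 = 327·6418 − 2105·997
1 = −2105·20251 + 6642·6418
1 = 6642·168426 − 55241·20251
1 = −55241·525529 + 172365·168426
So 168426⁻¹ ≡ 172365 (mod 525529).
Then x ≡ 172365·171071 ≡ 271783 (mod 525529); the smallest non-negative solution is x = 271783.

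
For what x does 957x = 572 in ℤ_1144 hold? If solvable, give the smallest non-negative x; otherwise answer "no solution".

52

First find gcd(957, 1144):
1144 = 1×957 + 187
957 = 5×187 + 22
187 = 8×22 + 11
22 = 2×11 + 0
gcd = 11 and 11 | 572, so solutions exist. Divide through by 11: 87x ≡ 52 (mod 104).
Now find 87⁻¹ mod 104:
104 = 1·87 + 17
87 = 5·17 + 2
17 = 8·2 + 1
2 = 2·1 + 0
Back-substitute:
1 = 17 − 8·2
1 = −8·87 + 41·17
1 = 41·104 − 49·87
So 87·(-49) ≡ 1 (mod 104), i.e. 87⁻¹ ≡ 55.
Then x ≡ 55·52 ≡ 52 (mod 104); the smallest non-negative solution is x = 52.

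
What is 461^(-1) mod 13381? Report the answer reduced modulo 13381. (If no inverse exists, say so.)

Apply the Euclidean algorithm to 13381 and 461:
13381 = 29×461 + 12
461 = 38×12 + 5
12 = 2×5 + 2
5 = 2×2 + 1
2 = 2×1 + 0
The gcd is 1. Working backward:
1 = 5 − 2·2
1 = −2·12 + 5·5
1 = 5·461 − 192·12
1 = −192·13381 + 5573·461
So 461·5573 ≡ 1 (mod 13381).

5573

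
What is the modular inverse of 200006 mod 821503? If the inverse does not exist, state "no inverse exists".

86629

Run Euclid on (821503, 200006):
821503 = 4×200006 + 21479
200006 = 9×21479 + 6695
21479 = 3×6695 + 1394
6695 = 4×1394 + 1119
1394 = 1×1119 + 275
1119 = 4×275 + 19
275 = 14×19 + 9
19 = 2×9 + 1
9 = 9×1 + 0
The gcd is 1. Working backward:
1 = 19 − 2·9
1 = −2·275 + 29·19
1 = 29·1119 − 118·275
1 = −118·1394 + 147·1119
1 = 147·6695 − 706·1394
1 = −706·21479 + 2265·6695
1 = 2265·200006 − 21091·21479
1 = −21091·821503 + 86629·200006
So 200006·86629 ≡ 1 (mod 821503).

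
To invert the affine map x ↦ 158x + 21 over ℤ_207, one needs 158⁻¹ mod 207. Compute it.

Run Euclid on (207, 158):
207 = 1·158 + 49
158 = 3·49 + 11
49 = 4·11 + 5
11 = 2·5 + 1
5 = 5·1 + 0
The gcd is 1. Working backward:
1 = 11 − 2·5
1 = −2·49 + 9·11
1 = 9·158 − 29·49
1 = −29·207 + 38·158
So 158·38 ≡ 1 (mod 207).

38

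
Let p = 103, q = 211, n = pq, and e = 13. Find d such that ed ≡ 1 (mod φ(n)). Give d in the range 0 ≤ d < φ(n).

φ(n) = (p−1)(q−1) = 102·210 = 21420.
Need d with 13·d ≡ 1 (mod 21420). Apply the extended Euclidean algorithm:
21420 = 1647×13 + 9
13 = 1×9 + 4
9 = 2×4 + 1
4 = 4×1 + 0
Back-substitute:
1 = 9 − 2·4
1 = −2·13 + 3·9
1 = 3·21420 − 4943·13
So 13·(-4943) ≡ 1 (mod 21420), hence d ≡ -4943 ≡ 16477 (mod 21420).

16477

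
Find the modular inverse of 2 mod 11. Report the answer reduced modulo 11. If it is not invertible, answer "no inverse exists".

gcd(11, 2) by repeated division:
11 = 5·2 + 1
2 = 2·1 + 0
Since gcd(2, 11) = 1, back-substitute to write 1 as a combination:
1 = 11 − 5·2
Hence 2⁻¹ ≡ -5 ≡ 6 (mod 11).

6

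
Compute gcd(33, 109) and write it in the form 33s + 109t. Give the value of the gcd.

1

Repeated division:
109 = 3*33 + 10
33 = 3*10 + 3
10 = 3*3 + 1
3 = 3*1 + 0
gcd(33, 109) = 1.
Back-substituting:
1 = 10 − 3·3
1 = −3·33 + 10·10
1 = 10·109 − 33·33
So 1 = (10)·109 + (-33)·33.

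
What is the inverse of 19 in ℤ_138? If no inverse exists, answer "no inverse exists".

gcd(138, 19) by repeated division:
138 = 7×19 + 5
19 = 3×5 + 4
5 = 1×4 + 1
4 = 4×1 + 0
The gcd is 1. Working backward:
1 = 5 − 4
1 = −19 + 4·5
1 = 4·138 − 29·19
Thus 19·(-29) ≡ 1 (mod 138); reducing, -29 mod 138 = 109.

109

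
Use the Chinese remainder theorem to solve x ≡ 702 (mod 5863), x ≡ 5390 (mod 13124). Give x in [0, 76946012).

Write x = 702 + 5863·k. Then 5863·k ≡ 5390 − 702 ≡ 4688 (mod 13124).
Need 5863⁻¹ mod 13124. Extended Euclid on (13124, 5863):
13124 = 2·5863 + 1398
5863 = 4·1398 + 271
1398 = 5·271 + 43
271 = 6·43 + 13
43 = 3·13 + 4
13 = 3·4 + 1
4 = 4·1 + 0
Back-substitute:
1 = 13 − 3·4
1 = −3·43 + 10·13
1 = 10·271 − 63·43
1 = −63·1398 + 325·271
1 = 325·5863 − 1363·1398
1 = −1363·13124 + 3051·5863
5863⁻¹ ≡ 3051 (mod 13124), so k ≡ 3051·4688 ≡ 11052 (mod 13124).
x = 702 + 5863·11052 = 64798578.

64798578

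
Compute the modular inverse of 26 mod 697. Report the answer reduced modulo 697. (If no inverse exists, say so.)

563

gcd(697, 26) by repeated division:
697 = 26*26 + 21
26 = 1*21 + 5
21 = 4*5 + 1
5 = 5*1 + 0
The gcd is 1. Working backward:
1 = 21 − 4·5
1 = −4·26 + 5·21
1 = 5·697 − 134·26
Hence 26⁻¹ ≡ -134 ≡ 563 (mod 697).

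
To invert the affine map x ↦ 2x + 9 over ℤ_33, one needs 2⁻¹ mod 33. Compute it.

Run Euclid on (33, 2):
33 = 16*2 + 1
2 = 2*1 + 0
Since gcd(2, 33) = 1, back-substitute to write 1 as a combination:
1 = 33 − 16·2
Thus 2·(-16) ≡ 1 (mod 33); reducing, -16 mod 33 = 17.

17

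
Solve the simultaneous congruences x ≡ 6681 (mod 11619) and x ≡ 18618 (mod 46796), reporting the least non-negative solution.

Write x = 6681 + 11619·k. Then 11619·k ≡ 18618 − 6681 ≡ 11937 (mod 46796).
Need 11619⁻¹ mod 46796. Extended Euclid on (46796, 11619):
46796 = 4·11619 + 320
11619 = 36·320 + 99
320 = 3·99 + 23
99 = 4·23 + 7
23 = 3·7 + 2
7 = 3·2 + 1
2 = 2·1 + 0
Back-substitute:
1 = 7 − 3·2
1 = −3·23 + 10·7
1 = 10·99 − 43·23
1 = −43·320 + 139·99
1 = 139·11619 − 5047·320
1 = −5047·46796 + 20327·11619
11619⁻¹ ≡ 20327 (mod 46796), so k ≡ 20327·11937 ≡ 6139 (mod 46796).
x = 6681 + 11619·6139 = 71335722.

71335722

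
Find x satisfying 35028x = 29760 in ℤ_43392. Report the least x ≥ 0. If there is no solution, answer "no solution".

1392

First find gcd(35028, 43392):
43392 = 1*35028 + 8364
35028 = 4*8364 + 1572
8364 = 5*1572 + 504
1572 = 3*504 + 60
504 = 8*60 + 24
60 = 2*24 + 12
24 = 2*12 + 0
gcd = 12 and 12 | 29760, so solutions exist. Divide through by 12: 2919x ≡ 2480 (mod 3616).
Now find 2919⁻¹ mod 3616:
3616 = 1×2919 + 697
2919 = 4×697 + 131
697 = 5×131 + 42
131 = 3×42 + 5
42 = 8×5 + 2
5 = 2×2 + 1
2 = 2×1 + 0
Back-substitute:
1 = 5 − 2·2
1 = −2·42 + 17·5
1 = 17·131 − 53·42
1 = −53·697 + 282·131
1 = 282·2919 − 1181·697
1 = −1181·3616 + 1463·2919
So 2919⁻¹ ≡ 1463 (mod 3616).
Then x ≡ 1463·2480 ≡ 1392 (mod 3616); the smallest non-negative solution is x = 1392.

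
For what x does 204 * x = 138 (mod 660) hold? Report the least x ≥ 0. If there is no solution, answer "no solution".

gcd(204, 660):
660 = 3×204 + 48
204 = 4×48 + 12
48 = 4×12 + 0
gcd = 12, but 12 ∤ 138, so the congruence has no solution.

no solution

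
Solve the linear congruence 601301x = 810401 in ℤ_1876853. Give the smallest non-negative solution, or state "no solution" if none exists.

First find gcd(601301, 1876853):
1876853 = 3·601301 + 72950
601301 = 8·72950 + 17701
72950 = 4·17701 + 2146
17701 = 8·2146 + 533
2146 = 4·533 + 14
533 = 38·14 + 1
14 = 14·1 + 0
gcd = 1, so a unique solution mod 1876853 exists.
Back-substitute for the Bézout coefficients:
1 = 533 − 38·14
1 = −38·2146 + 153·533
1 = 153·17701 − 1262·2146
1 = −1262·72950 + 5201·17701
1 = 5201·601301 − 42870·72950
1 = −42870·1876853 + 133811·601301
So 601301·(133811) ≡ 1 (mod 1876853), giving 601301⁻¹ ≡ 133811.
x ≡ 601301⁻¹·810401 ≡ 133811·810401 ≡ 1632430 (mod 1876853).

1632430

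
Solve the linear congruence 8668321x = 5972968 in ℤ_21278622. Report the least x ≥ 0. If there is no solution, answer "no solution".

10078126

First find gcd(8668321, 21278622):
21278622 = 2·8668321 + 3941980
8668321 = 2·3941980 + 784361
3941980 = 5·784361 + 20175
784361 = 38·20175 + 17711
20175 = 1·17711 + 2464
17711 = 7·2464 + 463
2464 = 5·463 + 149
463 = 3·149 + 16
149 = 9·16 + 5
16 = 3·5 + 1
5 = 5·1 + 0
gcd = 1, so a unique solution mod 21278622 exists.
Back-substitute for the Bézout coefficients:
1 = 16 − 3·5
1 = −3·149 + 28·16
1 = 28·463 − 87·149
1 = −87·2464 + 463·463
1 = 463·17711 − 3328·2464
1 = −3328·20175 + 3791·17711
1 = 3791·784361 − 147386·20175
1 = −147386·3941980 + 740721·784361
1 = 740721·8668321 − 1628828·3941980
1 = −1628828·21278622 + 3998377·8668321
So 8668321·(3998377) ≡ 1 (mod 21278622), giving 8668321⁻¹ ≡ 3998377.
x ≡ 8668321⁻¹·5972968 ≡ 3998377·5972968 ≡ 10078126 (mod 21278622).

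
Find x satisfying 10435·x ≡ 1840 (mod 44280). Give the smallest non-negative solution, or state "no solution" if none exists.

2368

First find gcd(10435, 44280):
44280 = 4·10435 + 2540
10435 = 4·2540 + 275
2540 = 9·275 + 65
275 = 4·65 + 15
65 = 4·15 + 5
15 = 3·5 + 0
gcd = 5 and 5 | 1840, so solutions exist. Divide through by 5: 2087x ≡ 368 (mod 8856).
Now find 2087⁻¹ mod 8856:
8856 = 4*2087 + 508
2087 = 4*508 + 55
508 = 9*55 + 13
55 = 4*13 + 3
13 = 4*3 + 1
3 = 3*1 + 0
Back-substitute:
1 = 13 − 4·3
1 = −4·55 + 17·13
1 = 17·508 − 157·55
1 = −157·2087 + 645·508
1 = 645·8856 − 2737·2087
So 2087·(-2737) ≡ 1 (mod 8856), i.e. 2087⁻¹ ≡ 6119.
Then x ≡ 6119·368 ≡ 2368 (mod 8856); the smallest non-negative solution is x = 2368.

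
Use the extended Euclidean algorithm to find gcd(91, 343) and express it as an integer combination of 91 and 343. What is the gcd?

7

Apply Euclid's algorithm to 343 and 91:
343 = 3*91 + 70
91 = 1*70 + 21
70 = 3*21 + 7
21 = 3*7 + 0
gcd(91, 343) = 7.
Working backward:
7 = 70 − 3·21
7 = −3·91 + 4·70
7 = 4·343 − 15·91
So 7 = (4)·343 + (-15)·91.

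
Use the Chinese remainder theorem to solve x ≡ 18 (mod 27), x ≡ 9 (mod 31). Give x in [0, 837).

288

Write x = 18 + 27·k. Then 27·k ≡ 9 − 18 ≡ 22 (mod 31).
Need 27⁻¹ mod 31. Extended Euclid on (31, 27):
31 = 1×27 + 4
27 = 6×4 + 3
4 = 1×3 + 1
3 = 3×1 + 0
Back-substitute:
1 = 4 − 3
1 = −27 + 7·4
1 = 7·31 − 8·27
27⁻¹ ≡ 23 (mod 31), so k ≡ 23·22 ≡ 10 (mod 31).
x = 18 + 27·10 = 288.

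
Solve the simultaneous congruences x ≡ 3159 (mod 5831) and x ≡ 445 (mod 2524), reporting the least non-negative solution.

Write x = 3159 + 5831·k. Then 5831·k ≡ 445 − 3159 ≡ 2334 (mod 2524).
Need 5831⁻¹ mod 2524. Extended Euclid on (2524, 783):
2524 = 3*783 + 175
783 = 4*175 + 83
175 = 2*83 + 9
83 = 9*9 + 2
9 = 4*2 + 1
2 = 2*1 + 0
Back-substitute:
1 = 9 − 4·2
1 = −4·83 + 37·9
1 = 37·175 − 78·83
1 = −78·783 + 349·175
1 = 349·2524 − 1125·783
5831⁻¹ ≡ 1399 (mod 2524), so k ≡ 1399·2334 ≡ 1734 (mod 2524).
x = 3159 + 5831·1734 = 10114113.

10114113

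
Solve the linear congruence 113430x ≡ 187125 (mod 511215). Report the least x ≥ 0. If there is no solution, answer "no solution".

10390

First find gcd(113430, 511215):
511215 = 4×113430 + 57495
113430 = 1×57495 + 55935
57495 = 1×55935 + 1560
55935 = 35×1560 + 1335
1560 = 1×1335 + 225
1335 = 5×225 + 210
225 = 1×210 + 15
210 = 14×15 + 0
gcd = 15 and 15 | 187125, so solutions exist. Divide through by 15: 7562x ≡ 12475 (mod 34081).
Now find 7562⁻¹ mod 34081:
34081 = 4*7562 + 3833
7562 = 1*3833 + 3729
3833 = 1*3729 + 104
3729 = 35*104 + 89
104 = 1*89 + 15
89 = 5*15 + 14
15 = 1*14 + 1
14 = 14*1 + 0
Back-substitute:
1 = 15 − 14
1 = −89 + 6·15
1 = 6·104 − 7·89
1 = −7·3729 + 251·104
1 = 251·3833 − 258·3729
1 = −258·7562 + 509·3833
1 = 509·34081 − 2294·7562
So 7562·(-2294) ≡ 1 (mod 34081), i.e. 7562⁻¹ ≡ 31787.
Then x ≡ 31787·12475 ≡ 10390 (mod 34081); the smallest non-negative solution is x = 10390.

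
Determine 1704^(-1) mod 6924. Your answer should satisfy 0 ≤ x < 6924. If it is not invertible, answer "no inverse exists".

Euclidean algorithm on 6924, 1704:
6924 = 4×1704 + 108
1704 = 15×108 + 84
108 = 1×84 + 24
84 = 3×24 + 12
24 = 2×12 + 0
The gcd is 12, not 1, hence no inverse exists.

no inverse exists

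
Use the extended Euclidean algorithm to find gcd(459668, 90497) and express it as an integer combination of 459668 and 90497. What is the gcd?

Repeated division:
459668 = 5*90497 + 7183
90497 = 12*7183 + 4301
7183 = 1*4301 + 2882
4301 = 1*2882 + 1419
2882 = 2*1419 + 44
1419 = 32*44 + 11
44 = 4*11 + 0
gcd(459668, 90497) = 11.
Back-substituting:
11 = 1419 − 32·44
11 = −32·2882 + 65·1419
11 = 65·4301 − 97·2882
11 = −97·7183 + 162·4301
11 = 162·90497 − 2041·7183
11 = −2041·459668 + 10367·90497
So 11 = (-2041)·459668 + (10367)·90497.

11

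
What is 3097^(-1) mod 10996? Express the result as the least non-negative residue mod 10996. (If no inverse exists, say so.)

Run Euclid on (10996, 3097):
10996 = 3·3097 + 1705
3097 = 1·1705 + 1392
1705 = 1·1392 + 313
1392 = 4·313 + 140
313 = 2·140 + 33
140 = 4·33 + 8
33 = 4·8 + 1
8 = 8·1 + 0
Since gcd(3097, 10996) = 1, back-substitute to write 1 as a combination:
1 = 33 − 4·8
1 = −4·140 + 17·33
1 = 17·313 − 38·140
1 = −38·1392 + 169·313
1 = 169·1705 − 207·1392
1 = −207·3097 + 376·1705
1 = 376·10996 − 1335·3097
So 3097·(-1335) ≡ 1 (mod 10996), and -1335 ≡ 9661 (mod 10996).

9661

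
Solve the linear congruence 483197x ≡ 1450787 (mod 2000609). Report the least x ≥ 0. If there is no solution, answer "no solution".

First find gcd(483197, 2000609):
2000609 = 4×483197 + 67821
483197 = 7×67821 + 8450
67821 = 8×8450 + 221
8450 = 38×221 + 52
221 = 4×52 + 13
52 = 4×13 + 0
gcd = 13 and 13 | 1450787, so solutions exist. Divide through by 13: 37169x ≡ 111599 (mod 153893).
Now find 37169⁻¹ mod 153893:
153893 = 4*37169 + 5217
37169 = 7*5217 + 650
5217 = 8*650 + 17
650 = 38*17 + 4
17 = 4*4 + 1
4 = 4*1 + 0
Back-substitute:
1 = 17 − 4·4
1 = −4·650 + 153·17
1 = 153·5217 − 1228·650
1 = −1228·37169 + 8749·5217
1 = 8749·153893 − 36224·37169
So 37169·(-36224) ≡ 1 (mod 153893), i.e. 37169⁻¹ ≡ 117669.
Then x ≡ 117669·111599 ≡ 53041 (mod 153893); the smallest non-negative solution is x = 53041.

53041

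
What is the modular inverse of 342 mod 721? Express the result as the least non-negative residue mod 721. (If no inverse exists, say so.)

643

Extended Euclidean algorithm:
721 = 2*342 + 37
342 = 9*37 + 9
37 = 4*9 + 1
9 = 9*1 + 0
gcd = 1, so the inverse exists. Back-substitute:
1 = 37 − 4·9
1 = −4·342 + 37·37
1 = 37·721 − 78·342
Hence 342⁻¹ ≡ -78 ≡ 643 (mod 721).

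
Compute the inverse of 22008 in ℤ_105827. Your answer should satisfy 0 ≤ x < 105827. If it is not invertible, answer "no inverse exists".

83270

Run Euclid on (105827, 22008):
105827 = 4*22008 + 17795
22008 = 1*17795 + 4213
17795 = 4*4213 + 943
4213 = 4*943 + 441
943 = 2*441 + 61
441 = 7*61 + 14
61 = 4*14 + 5
14 = 2*5 + 4
5 = 1*4 + 1
4 = 4*1 + 0
Since gcd(22008, 105827) = 1, back-substitute to write 1 as a combination:
1 = 5 − 4
1 = −14 + 3·5
1 = 3·61 − 13·14
1 = −13·441 + 94·61
1 = 94·943 − 201·441
1 = −201·4213 + 898·943
1 = 898·17795 − 3793·4213
1 = −3793·22008 + 4691·17795
1 = 4691·105827 − 22557·22008
So 22008·(-22557) ≡ 1 (mod 105827), and -22557 ≡ 83270 (mod 105827).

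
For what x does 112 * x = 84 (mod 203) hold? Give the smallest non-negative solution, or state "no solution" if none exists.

First find gcd(112, 203):
203 = 1*112 + 91
112 = 1*91 + 21
91 = 4*21 + 7
21 = 3*7 + 0
gcd = 7 and 7 | 84, so solutions exist. Divide through by 7: 16x ≡ 12 (mod 29).
Now find 16⁻¹ mod 29:
29 = 1*16 + 13
16 = 1*13 + 3
13 = 4*3 + 1
3 = 3*1 + 0
Back-substitute:
1 = 13 − 4·3
1 = −4·16 + 5·13
1 = 5·29 − 9·16
So 16·(-9) ≡ 1 (mod 29), i.e. 16⁻¹ ≡ 20.
Then x ≡ 20·12 ≡ 8 (mod 29); the smallest non-negative solution is x = 8.

8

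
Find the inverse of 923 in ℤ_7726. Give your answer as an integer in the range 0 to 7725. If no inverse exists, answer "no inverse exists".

Extended Euclidean algorithm:
7726 = 8*923 + 342
923 = 2*342 + 239
342 = 1*239 + 103
239 = 2*103 + 33
103 = 3*33 + 4
33 = 8*4 + 1
4 = 4*1 + 0
gcd = 1, so the inverse exists. Back-substitute:
1 = 33 − 8·4
1 = −8·103 + 25·33
1 = 25·239 − 58·103
1 = −58·342 + 83·239
1 = 83·923 − 224·342
1 = −224·7726 + 1875·923
So 923·1875 ≡ 1 (mod 7726).

1875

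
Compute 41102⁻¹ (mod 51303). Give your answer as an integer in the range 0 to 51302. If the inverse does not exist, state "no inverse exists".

16355

Apply the Euclidean algorithm to 51303 and 41102:
51303 = 1×41102 + 10201
41102 = 4×10201 + 298
10201 = 34×298 + 69
298 = 4×69 + 22
69 = 3×22 + 3
22 = 7×3 + 1
3 = 3×1 + 0
Since gcd(41102, 51303) = 1, back-substitute to write 1 as a combination:
1 = 22 − 7·3
1 = −7·69 + 22·22
1 = 22·298 − 95·69
1 = −95·10201 + 3252·298
1 = 3252·41102 − 13103·10201
1 = −13103·51303 + 16355·41102
So 41102·16355 ≡ 1 (mod 51303).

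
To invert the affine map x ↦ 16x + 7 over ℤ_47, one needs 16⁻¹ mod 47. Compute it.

3

Extended Euclidean algorithm:
47 = 2*16 + 15
16 = 1*15 + 1
15 = 15*1 + 0
Since gcd(16, 47) = 1, back-substitute to write 1 as a combination:
1 = 16 − 15
1 = −47 + 3·16
So 16·3 ≡ 1 (mod 47).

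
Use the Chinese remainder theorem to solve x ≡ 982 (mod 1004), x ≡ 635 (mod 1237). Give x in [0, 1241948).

Write x = 982 + 1004·k. Then 1004·k ≡ 635 − 982 ≡ 890 (mod 1237).
Need 1004⁻¹ mod 1237. Extended Euclid on (1237, 1004):
1237 = 1*1004 + 233
1004 = 4*233 + 72
233 = 3*72 + 17
72 = 4*17 + 4
17 = 4*4 + 1
4 = 4*1 + 0
Back-substitute:
1 = 17 − 4·4
1 = −4·72 + 17·17
1 = 17·233 − 55·72
1 = −55·1004 + 237·233
1 = 237·1237 − 292·1004
1004⁻¹ ≡ 945 (mod 1237), so k ≡ 945·890 ≡ 1127 (mod 1237).
x = 982 + 1004·1127 = 1132490.

1132490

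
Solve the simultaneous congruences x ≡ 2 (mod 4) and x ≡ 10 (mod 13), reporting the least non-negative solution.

Write x = 2 + 4·k. Then 4·k ≡ 10 − 2 ≡ 8 (mod 13).
Need 4⁻¹ mod 13. Extended Euclid on (13, 4):
13 = 3·4 + 1
4 = 4·1 + 0
Back-substitute:
1 = 13 − 3·4
4⁻¹ ≡ 10 (mod 13), so k ≡ 10·8 ≡ 2 (mod 13).
x = 2 + 4·2 = 10.

10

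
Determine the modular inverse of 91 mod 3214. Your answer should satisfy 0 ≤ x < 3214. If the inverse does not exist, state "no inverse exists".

2437

Apply the Euclidean algorithm to 3214 and 91:
3214 = 35·91 + 29
91 = 3·29 + 4
29 = 7·4 + 1
4 = 4·1 + 0
Since gcd(91, 3214) = 1, back-substitute to write 1 as a combination:
1 = 29 − 7·4
1 = −7·91 + 22·29
1 = 22·3214 − 777·91
Thus 91·(-777) ≡ 1 (mod 3214); reducing, -777 mod 3214 = 2437.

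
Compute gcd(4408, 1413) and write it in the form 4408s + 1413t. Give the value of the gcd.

Apply Euclid's algorithm to 4408 and 1413:
4408 = 3×1413 + 169
1413 = 8×169 + 61
169 = 2×61 + 47
61 = 1×47 + 14
47 = 3×14 + 5
14 = 2×5 + 4
5 = 1×4 + 1
4 = 4×1 + 0
gcd(4408, 1413) = 1.
Working backward:
1 = 5 − 4
1 = −14 + 3·5
1 = 3·47 − 10·14
1 = −10·61 + 13·47
1 = 13·169 − 36·61
1 = −36·1413 + 301·169
1 = 301·4408 − 939·1413
So 1 = (301)·4408 + (-939)·1413.

1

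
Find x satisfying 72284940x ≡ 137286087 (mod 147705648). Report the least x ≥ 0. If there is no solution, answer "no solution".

gcd(72284940, 147705648):
147705648 = 2*72284940 + 3135768
72284940 = 23*3135768 + 162276
3135768 = 19*162276 + 52524
162276 = 3*52524 + 4704
52524 = 11*4704 + 780
4704 = 6*780 + 24
780 = 32*24 + 12
24 = 2*12 + 0
gcd = 12, but 12 ∤ 137286087, so the congruence has no solution.

no solution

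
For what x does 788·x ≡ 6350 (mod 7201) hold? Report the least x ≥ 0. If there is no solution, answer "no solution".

First find gcd(788, 7201):
7201 = 9·788 + 109
788 = 7·109 + 25
109 = 4·25 + 9
25 = 2·9 + 7
9 = 1·7 + 2
7 = 3·2 + 1
2 = 2·1 + 0
gcd = 1, so a unique solution mod 7201 exists.
Back-substitute for the Bézout coefficients:
1 = 7 − 3·2
1 = −3·9 + 4·7
1 = 4·25 − 11·9
1 = −11·109 + 48·25
1 = 48·788 − 347·109
1 = −347·7201 + 3171·788
So 788·(3171) ≡ 1 (mod 7201), giving 788⁻¹ ≡ 3171.
x ≡ 788⁻¹·6350 ≡ 3171·6350 ≡ 1854 (mod 7201).

1854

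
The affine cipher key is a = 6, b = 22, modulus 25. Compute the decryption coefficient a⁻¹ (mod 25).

21

Run Euclid on (25, 6):
25 = 4×6 + 1
6 = 6×1 + 0
The gcd is 1. Working backward:
1 = 25 − 4·6
Hence 6⁻¹ ≡ -4 ≡ 21 (mod 25).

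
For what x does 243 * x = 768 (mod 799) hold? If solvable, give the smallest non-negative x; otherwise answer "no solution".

First find gcd(243, 799):
799 = 3*243 + 70
243 = 3*70 + 33
70 = 2*33 + 4
33 = 8*4 + 1
4 = 4*1 + 0
gcd = 1, so a unique solution mod 799 exists.
Back-substitute for the Bézout coefficients:
1 = 33 − 8·4
1 = −8·70 + 17·33
1 = 17·243 − 59·70
1 = −59·799 + 194·243
So 243·(194) ≡ 1 (mod 799), giving 243⁻¹ ≡ 194.
x ≡ 243⁻¹·768 ≡ 194·768 ≡ 378 (mod 799).

378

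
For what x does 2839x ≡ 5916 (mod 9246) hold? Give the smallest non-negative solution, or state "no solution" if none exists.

First find gcd(2839, 9246):
9246 = 3×2839 + 729
2839 = 3×729 + 652
729 = 1×652 + 77
652 = 8×77 + 36
77 = 2×36 + 5
36 = 7×5 + 1
5 = 5×1 + 0
gcd = 1, so a unique solution mod 9246 exists.
Back-substitute for the Bézout coefficients:
1 = 36 − 7·5
1 = −7·77 + 15·36
1 = 15·652 − 127·77
1 = −127·729 + 142·652
1 = 142·2839 − 553·729
1 = −553·9246 + 1801·2839
So 2839·(1801) ≡ 1 (mod 9246), giving 2839⁻¹ ≡ 1801.
x ≡ 2839⁻¹·5916 ≡ 1801·5916 ≡ 3324 (mod 9246).

3324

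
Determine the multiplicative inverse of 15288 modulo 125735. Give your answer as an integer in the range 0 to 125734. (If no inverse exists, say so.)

Apply the Euclidean algorithm to 125735 and 15288:
125735 = 8×15288 + 3431
15288 = 4×3431 + 1564
3431 = 2×1564 + 303
1564 = 5×303 + 49
303 = 6×49 + 9
49 = 5×9 + 4
9 = 2×4 + 1
4 = 4×1 + 0
gcd = 1, so the inverse exists. Back-substitute:
1 = 9 − 2·4
1 = −2·49 + 11·9
1 = 11·303 − 68·49
1 = −68·1564 + 351·303
1 = 351·3431 − 770·1564
1 = −770·15288 + 3431·3431
1 = 3431·125735 − 28218·15288
Thus 15288·(-28218) ≡ 1 (mod 125735); reducing, -28218 mod 125735 = 97517.

97517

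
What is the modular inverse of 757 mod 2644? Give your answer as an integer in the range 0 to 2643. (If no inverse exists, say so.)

241

gcd(2644, 757) by repeated division:
2644 = 3×757 + 373
757 = 2×373 + 11
373 = 33×11 + 10
11 = 1×10 + 1
10 = 10×1 + 0
Since gcd(757, 2644) = 1, back-substitute to write 1 as a combination:
1 = 11 − 10
1 = −373 + 34·11
1 = 34·757 − 69·373
1 = −69·2644 + 241·757
So 757·241 ≡ 1 (mod 2644).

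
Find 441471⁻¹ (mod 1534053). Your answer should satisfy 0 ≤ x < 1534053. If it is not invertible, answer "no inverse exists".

Compute gcd(441471, 1534053):
1534053 = 3·441471 + 209640
441471 = 2·209640 + 22191
209640 = 9·22191 + 9921
22191 = 2·9921 + 2349
9921 = 4·2349 + 525
2349 = 4·525 + 249
525 = 2·249 + 27
249 = 9·27 + 6
27 = 4·6 + 3
6 = 2·3 + 0
Since gcd = 3 > 1, 441471 is not a unit mod 1534053.

no inverse exists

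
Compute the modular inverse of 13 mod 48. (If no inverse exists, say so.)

Extended Euclidean algorithm:
48 = 3·13 + 9
13 = 1·9 + 4
9 = 2·4 + 1
4 = 4·1 + 0
Since gcd(13, 48) = 1, back-substitute to write 1 as a combination:
1 = 9 − 2·4
1 = −2·13 + 3·9
1 = 3·48 − 11·13
So 13·(-11) ≡ 1 (mod 48), and -11 ≡ 37 (mod 48).

37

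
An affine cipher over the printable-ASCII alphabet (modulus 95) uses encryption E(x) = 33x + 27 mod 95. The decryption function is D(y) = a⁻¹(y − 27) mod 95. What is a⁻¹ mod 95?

72

Apply the Euclidean algorithm to 95 and 33:
95 = 2*33 + 29
33 = 1*29 + 4
29 = 7*4 + 1
4 = 4*1 + 0
gcd = 1, so the inverse exists. Back-substitute:
1 = 29 − 7·4
1 = −7·33 + 8·29
1 = 8·95 − 23·33
So 33·(-23) ≡ 1 (mod 95), and -23 ≡ 72 (mod 95).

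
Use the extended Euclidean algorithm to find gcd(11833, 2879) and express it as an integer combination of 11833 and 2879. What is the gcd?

1

Euclidean algorithm:
11833 = 4·2879 + 317
2879 = 9·317 + 26
317 = 12·26 + 5
26 = 5·5 + 1
5 = 5·1 + 0
gcd(11833, 2879) = 1.
Express as a combination:
1 = 26 − 5·5
1 = −5·317 + 61·26
1 = 61·2879 − 554·317
1 = −554·11833 + 2277·2879
So 1 = (-554)·11833 + (2277)·2879.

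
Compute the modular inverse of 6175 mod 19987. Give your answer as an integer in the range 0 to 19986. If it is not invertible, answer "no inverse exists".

9474

Extended Euclidean algorithm:
19987 = 3×6175 + 1462
6175 = 4×1462 + 327
1462 = 4×327 + 154
327 = 2×154 + 19
154 = 8×19 + 2
19 = 9×2 + 1
2 = 2×1 + 0
Since gcd(6175, 19987) = 1, back-substitute to write 1 as a combination:
1 = 19 − 9·2
1 = −9·154 + 73·19
1 = 73·327 − 155·154
1 = −155·1462 + 693·327
1 = 693·6175 − 2927·1462
1 = −2927·19987 + 9474·6175
So 6175·9474 ≡ 1 (mod 19987).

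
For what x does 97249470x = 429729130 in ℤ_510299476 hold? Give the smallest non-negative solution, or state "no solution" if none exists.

113167965

First find gcd(97249470, 510299476):
510299476 = 5·97249470 + 24052126
97249470 = 4·24052126 + 1040966
24052126 = 23·1040966 + 109908
1040966 = 9·109908 + 51794
109908 = 2·51794 + 6320
51794 = 8·6320 + 1234
6320 = 5·1234 + 150
1234 = 8·150 + 34
150 = 4·34 + 14
34 = 2·14 + 6
14 = 2·6 + 2
6 = 3·2 + 0
gcd = 2 and 2 | 429729130, so solutions exist. Divide through by 2: 48624735x ≡ 214864565 (mod 255149738).
Now find 48624735⁻¹ mod 255149738:
255149738 = 5*48624735 + 12026063
48624735 = 4*12026063 + 520483
12026063 = 23*520483 + 54954
520483 = 9*54954 + 25897
54954 = 2*25897 + 3160
25897 = 8*3160 + 617
3160 = 5*617 + 75
617 = 8*75 + 17
75 = 4*17 + 7
17 = 2*7 + 3
7 = 2*3 + 1
3 = 3*1 + 0
Back-substitute:
1 = 7 − 2·3
1 = −2·17 + 5·7
1 = 5·75 − 22·17
1 = −22·617 + 181·75
1 = 181·3160 − 927·617
1 = −927·25897 + 7597·3160
1 = 7597·54954 − 16121·25897
1 = −16121·520483 + 152686·54954
1 = 152686·12026063 − 3527899·520483
1 = −3527899·48624735 + 14264282·12026063
1 = 14264282·255149738 − 74849309·48624735
So 48624735·(-74849309) ≡ 1 (mod 255149738), i.e. 48624735⁻¹ ≡ 180300429.
Then x ≡ 180300429·214864565 ≡ 113167965 (mod 255149738); the smallest non-negative solution is x = 113167965.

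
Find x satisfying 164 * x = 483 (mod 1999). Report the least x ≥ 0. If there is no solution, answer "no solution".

1941

First find gcd(164, 1999):
1999 = 12*164 + 31
164 = 5*31 + 9
31 = 3*9 + 4
9 = 2*4 + 1
4 = 4*1 + 0
gcd = 1, so a unique solution mod 1999 exists.
Back-substitute for the Bézout coefficients:
1 = 9 − 2·4
1 = −2·31 + 7·9
1 = 7·164 − 37·31
1 = −37·1999 + 451·164
So 164·(451) ≡ 1 (mod 1999), giving 164⁻¹ ≡ 451.
x ≡ 164⁻¹·483 ≡ 451·483 ≡ 1941 (mod 1999).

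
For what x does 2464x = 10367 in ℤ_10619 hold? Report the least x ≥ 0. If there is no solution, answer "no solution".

224

First find gcd(2464, 10619):
10619 = 4·2464 + 763
2464 = 3·763 + 175
763 = 4·175 + 63
175 = 2·63 + 49
63 = 1·49 + 14
49 = 3·14 + 7
14 = 2·7 + 0
gcd = 7 and 7 | 10367, so solutions exist. Divide through by 7: 352x ≡ 1481 (mod 1517).
Now find 352⁻¹ mod 1517:
1517 = 4×352 + 109
352 = 3×109 + 25
109 = 4×25 + 9
25 = 2×9 + 7
9 = 1×7 + 2
7 = 3×2 + 1
2 = 2×1 + 0
Back-substitute:
1 = 7 − 3·2
1 = −3·9 + 4·7
1 = 4·25 − 11·9
1 = −11·109 + 48·25
1 = 48·352 − 155·109
1 = −155·1517 + 668·352
So 352⁻¹ ≡ 668 (mod 1517).
Then x ≡ 668·1481 ≡ 224 (mod 1517); the smallest non-negative solution is x = 224.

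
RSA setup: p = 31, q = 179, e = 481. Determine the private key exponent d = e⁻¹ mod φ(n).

4141

φ(n) = (p−1)(q−1) = 30·178 = 5340.
Need d with 481·d ≡ 1 (mod 5340). Apply the extended Euclidean algorithm:
5340 = 11*481 + 49
481 = 9*49 + 40
49 = 1*40 + 9
40 = 4*9 + 4
9 = 2*4 + 1
4 = 4*1 + 0
Back-substitute:
1 = 9 − 2·4
1 = −2·40 + 9·9
1 = 9·49 − 11·40
1 = −11·481 + 108·49
1 = 108·5340 − 1199·481
So 481·(-1199) ≡ 1 (mod 5340), hence d ≡ -1199 ≡ 4141 (mod 5340).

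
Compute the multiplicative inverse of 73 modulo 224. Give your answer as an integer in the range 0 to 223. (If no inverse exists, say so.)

Run Euclid on (224, 73):
224 = 3·73 + 5
73 = 14·5 + 3
5 = 1·3 + 2
3 = 1·2 + 1
2 = 2·1 + 0
Since gcd(73, 224) = 1, back-substitute to write 1 as a combination:
1 = 3 − 2
1 = −5 + 2·3
1 = 2·73 − 29·5
1 = −29·224 + 89·73
So 73·89 ≡ 1 (mod 224).

89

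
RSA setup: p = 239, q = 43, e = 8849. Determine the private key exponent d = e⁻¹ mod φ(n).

φ(n) = (p−1)(q−1) = 238·42 = 9996.
Need d with 8849·d ≡ 1 (mod 9996). Apply the extended Euclidean algorithm:
9996 = 1*8849 + 1147
8849 = 7*1147 + 820
1147 = 1*820 + 327
820 = 2*327 + 166
327 = 1*166 + 161
166 = 1*161 + 5
161 = 32*5 + 1
5 = 5*1 + 0
Back-substitute:
1 = 161 − 32·5
1 = −32·166 + 33·161
1 = 33·327 − 65·166
1 = −65·820 + 163·327
1 = 163·1147 − 228·820
1 = −228·8849 + 1759·1147
1 = 1759·9996 − 1987·8849
So 8849·(-1987) ≡ 1 (mod 9996), hence d ≡ -1987 ≡ 8009 (mod 9996).

8009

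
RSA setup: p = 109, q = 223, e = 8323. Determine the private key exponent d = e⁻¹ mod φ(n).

3163

φ(n) = (p−1)(q−1) = 108·222 = 23976.
Need d with 8323·d ≡ 1 (mod 23976). Apply the extended Euclidean algorithm:
23976 = 2×8323 + 7330
8323 = 1×7330 + 993
7330 = 7×993 + 379
993 = 2×379 + 235
379 = 1×235 + 144
235 = 1×144 + 91
144 = 1×91 + 53
91 = 1×53 + 38
53 = 1×38 + 15
38 = 2×15 + 8
15 = 1×8 + 7
8 = 1×7 + 1
7 = 7×1 + 0
Back-substitute:
1 = 8 − 7
1 = −15 + 2·8
1 = 2·38 − 5·15
1 = −5·53 + 7·38
1 = 7·91 − 12·53
1 = −12·144 + 19·91
1 = 19·235 − 31·144
1 = −31·379 + 50·235
1 = 50·993 − 131·379
1 = −131·7330 + 967·993
1 = 967·8323 − 1098·7330
1 = −1098·23976 + 3163·8323
So 8323·3163 ≡ 1 (mod 23976), hence d = 3163.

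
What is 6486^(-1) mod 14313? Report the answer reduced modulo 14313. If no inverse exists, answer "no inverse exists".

no inverse exists

Euclidean algorithm on 14313, 6486:
14313 = 2*6486 + 1341
6486 = 4*1341 + 1122
1341 = 1*1122 + 219
1122 = 5*219 + 27
219 = 8*27 + 3
27 = 9*3 + 0
The gcd is 3, not 1, hence no inverse exists.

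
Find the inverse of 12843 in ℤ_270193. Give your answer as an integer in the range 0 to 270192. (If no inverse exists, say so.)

86572

Run Euclid on (270193, 12843):
270193 = 21*12843 + 490
12843 = 26*490 + 103
490 = 4*103 + 78
103 = 1*78 + 25
78 = 3*25 + 3
25 = 8*3 + 1
3 = 3*1 + 0
gcd = 1, so the inverse exists. Back-substitute:
1 = 25 − 8·3
1 = −8·78 + 25·25
1 = 25·103 − 33·78
1 = −33·490 + 157·103
1 = 157·12843 − 4115·490
1 = −4115·270193 + 86572·12843
So 12843·86572 ≡ 1 (mod 270193).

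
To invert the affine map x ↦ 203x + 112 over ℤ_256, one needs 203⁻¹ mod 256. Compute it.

gcd(256, 203) by repeated division:
256 = 1·203 + 53
203 = 3·53 + 44
53 = 1·44 + 9
44 = 4·9 + 8
9 = 1·8 + 1
8 = 8·1 + 0
Since gcd(203, 256) = 1, back-substitute to write 1 as a combination:
1 = 9 − 8
1 = −44 + 5·9
1 = 5·53 − 6·44
1 = −6·203 + 23·53
1 = 23·256 − 29·203
Hence 203⁻¹ ≡ -29 ≡ 227 (mod 256).

227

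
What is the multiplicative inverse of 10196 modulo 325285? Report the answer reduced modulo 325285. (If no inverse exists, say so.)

144681

Run Euclid on (325285, 10196):
325285 = 31·10196 + 9209
10196 = 1·9209 + 987
9209 = 9·987 + 326
987 = 3·326 + 9
326 = 36·9 + 2
9 = 4·2 + 1
2 = 2·1 + 0
Since gcd(10196, 325285) = 1, back-substitute to write 1 as a combination:
1 = 9 − 4·2
1 = −4·326 + 145·9
1 = 145·987 − 439·326
1 = −439·9209 + 4096·987
1 = 4096·10196 − 4535·9209
1 = −4535·325285 + 144681·10196
So 10196·144681 ≡ 1 (mod 325285).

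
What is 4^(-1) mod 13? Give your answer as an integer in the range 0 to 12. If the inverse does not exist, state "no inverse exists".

Apply the Euclidean algorithm to 13 and 4:
13 = 3×4 + 1
4 = 4×1 + 0
The gcd is 1. Working backward:
1 = 13 − 3·4
Thus 4·(-3) ≡ 1 (mod 13); reducing, -3 mod 13 = 10.

10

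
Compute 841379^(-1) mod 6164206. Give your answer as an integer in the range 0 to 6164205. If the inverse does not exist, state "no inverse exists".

1469043

Run Euclid on (6164206, 841379):
6164206 = 7*841379 + 274553
841379 = 3*274553 + 17720
274553 = 15*17720 + 8753
17720 = 2*8753 + 214
8753 = 40*214 + 193
214 = 1*193 + 21
193 = 9*21 + 4
21 = 5*4 + 1
4 = 4*1 + 0
The gcd is 1. Working backward:
1 = 21 − 5·4
1 = −5·193 + 46·21
1 = 46·214 − 51·193
1 = −51·8753 + 2086·214
1 = 2086·17720 − 4223·8753
1 = −4223·274553 + 65431·17720
1 = 65431·841379 − 200516·274553
1 = −200516·6164206 + 1469043·841379
So 841379·1469043 ≡ 1 (mod 6164206).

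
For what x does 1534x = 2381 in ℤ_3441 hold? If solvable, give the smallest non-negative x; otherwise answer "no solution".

3050

First find gcd(1534, 3441):
3441 = 2*1534 + 373
1534 = 4*373 + 42
373 = 8*42 + 37
42 = 1*37 + 5
37 = 7*5 + 2
5 = 2*2 + 1
2 = 2*1 + 0
gcd = 1, so a unique solution mod 3441 exists.
Back-substitute for the Bézout coefficients:
1 = 5 − 2·2
1 = −2·37 + 15·5
1 = 15·42 − 17·37
1 = −17·373 + 151·42
1 = 151·1534 − 621·373
1 = −621·3441 + 1393·1534
So 1534·(1393) ≡ 1 (mod 3441), giving 1534⁻¹ ≡ 1393.
x ≡ 1534⁻¹·2381 ≡ 1393·2381 ≡ 3050 (mod 3441).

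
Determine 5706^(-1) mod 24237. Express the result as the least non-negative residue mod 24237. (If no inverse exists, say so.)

Euclidean algorithm on 24237, 5706:
24237 = 4×5706 + 1413
5706 = 4×1413 + 54
1413 = 26×54 + 9
54 = 6×9 + 0
gcd(5706, 24237) = 9 ≠ 1, so 5706 has no multiplicative inverse modulo 24237.

no inverse exists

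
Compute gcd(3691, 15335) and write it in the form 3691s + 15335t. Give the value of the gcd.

1

Apply Euclid's algorithm to 15335 and 3691:
15335 = 4×3691 + 571
3691 = 6×571 + 265
571 = 2×265 + 41
265 = 6×41 + 19
41 = 2×19 + 3
19 = 6×3 + 1
3 = 3×1 + 0
gcd(3691, 15335) = 1.
Working backward:
1 = 19 − 6·3
1 = −6·41 + 13·19
1 = 13·265 − 84·41
1 = −84·571 + 181·265
1 = 181·3691 − 1170·571
1 = −1170·15335 + 4861·3691
So 1 = (-1170)·15335 + (4861)·3691.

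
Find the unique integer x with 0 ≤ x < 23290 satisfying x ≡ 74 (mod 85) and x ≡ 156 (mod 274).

Write x = 74 + 85·k. Then 85·k ≡ 156 − 74 ≡ 82 (mod 274).
Need 85⁻¹ mod 274. Extended Euclid on (274, 85):
274 = 3*85 + 19
85 = 4*19 + 9
19 = 2*9 + 1
9 = 9*1 + 0
Back-substitute:
1 = 19 − 2·9
1 = −2·85 + 9·19
1 = 9·274 − 29·85
85⁻¹ ≡ 245 (mod 274), so k ≡ 245·82 ≡ 88 (mod 274).
x = 74 + 85·88 = 7554.

7554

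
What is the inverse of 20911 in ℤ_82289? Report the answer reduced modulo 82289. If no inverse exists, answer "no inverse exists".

Extended Euclidean algorithm:
82289 = 3*20911 + 19556
20911 = 1*19556 + 1355
19556 = 14*1355 + 586
1355 = 2*586 + 183
586 = 3*183 + 37
183 = 4*37 + 35
37 = 1*35 + 2
35 = 17*2 + 1
2 = 2*1 + 0
Since gcd(20911, 82289) = 1, back-substitute to write 1 as a combination:
1 = 35 − 17·2
1 = −17·37 + 18·35
1 = 18·183 − 89·37
1 = −89·586 + 285·183
1 = 285·1355 − 659·586
1 = −659·19556 + 9511·1355
1 = 9511·20911 − 10170·19556
1 = −10170·82289 + 40021·20911
So 20911·40021 ≡ 1 (mod 82289).

40021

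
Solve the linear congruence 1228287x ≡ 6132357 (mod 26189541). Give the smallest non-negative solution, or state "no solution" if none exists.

First find gcd(1228287, 26189541):
26189541 = 21·1228287 + 395514
1228287 = 3·395514 + 41745
395514 = 9·41745 + 19809
41745 = 2·19809 + 2127
19809 = 9·2127 + 666
2127 = 3·666 + 129
666 = 5·129 + 21
129 = 6·21 + 3
21 = 7·3 + 0
gcd = 3 and 3 | 6132357, so solutions exist. Divide through by 3: 409429x ≡ 2044119 (mod 8729847).
Now find 409429⁻¹ mod 8729847:
8729847 = 21·409429 + 131838
409429 = 3·131838 + 13915
131838 = 9·13915 + 6603
13915 = 2·6603 + 709
6603 = 9·709 + 222
709 = 3·222 + 43
222 = 5·43 + 7
43 = 6·7 + 1
7 = 7·1 + 0
Back-substitute:
1 = 43 − 6·7
1 = −6·222 + 31·43
1 = 31·709 − 99·222
1 = −99·6603 + 922·709
1 = 922·13915 − 1943·6603
1 = −1943·131838 + 18409·13915
1 = 18409·409429 − 57170·131838
1 = −57170·8729847 + 1218979·409429
So 409429⁻¹ ≡ 1218979 (mod 8729847).
Then x ≡ 1218979·2044119 ≡ 4094832 (mod 8729847); the smallest non-negative solution is x = 4094832.

4094832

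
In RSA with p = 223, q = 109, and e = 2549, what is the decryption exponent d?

φ(n) = (p−1)(q−1) = 222·108 = 23976.
Need d with 2549·d ≡ 1 (mod 23976). Apply the extended Euclidean algorithm:
23976 = 9×2549 + 1035
2549 = 2×1035 + 479
1035 = 2×479 + 77
479 = 6×77 + 17
77 = 4×17 + 9
17 = 1×9 + 8
9 = 1×8 + 1
8 = 8×1 + 0
Back-substitute:
1 = 9 − 8
1 = −17 + 2·9
1 = 2·77 − 9·17
1 = −9·479 + 56·77
1 = 56·1035 − 121·479
1 = −121·2549 + 298·1035
1 = 298·23976 − 2803·2549
So 2549·(-2803) ≡ 1 (mod 23976), hence d ≡ -2803 ≡ 21173 (mod 23976).

21173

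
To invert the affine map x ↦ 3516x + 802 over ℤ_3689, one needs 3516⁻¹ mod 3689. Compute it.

725

Run Euclid on (3689, 3516):
3689 = 1·3516 + 173
3516 = 20·173 + 56
173 = 3·56 + 5
56 = 11·5 + 1
5 = 5·1 + 0
Since gcd(3516, 3689) = 1, back-substitute to write 1 as a combination:
1 = 56 − 11·5
1 = −11·173 + 34·56
1 = 34·3516 − 691·173
1 = −691·3689 + 725·3516
So 3516·725 ≡ 1 (mod 3689).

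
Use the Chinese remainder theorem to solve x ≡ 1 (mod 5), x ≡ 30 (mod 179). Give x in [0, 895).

746

Write x = 1 + 5·k. Then 5·k ≡ 30 − 1 ≡ 29 (mod 179).
Need 5⁻¹ mod 179. Extended Euclid on (179, 5):
179 = 35*5 + 4
5 = 1*4 + 1
4 = 4*1 + 0
Back-substitute:
1 = 5 − 4
1 = −179 + 36·5
5⁻¹ ≡ 36 (mod 179), so k ≡ 36·29 ≡ 149 (mod 179).
x = 1 + 5·149 = 746.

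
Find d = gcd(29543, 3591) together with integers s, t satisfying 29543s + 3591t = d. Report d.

Euclidean algorithm:
29543 = 8*3591 + 815
3591 = 4*815 + 331
815 = 2*331 + 153
331 = 2*153 + 25
153 = 6*25 + 3
25 = 8*3 + 1
3 = 3*1 + 0
gcd(29543, 3591) = 1.
Back-substituting:
1 = 25 − 8·3
1 = −8·153 + 49·25
1 = 49·331 − 106·153
1 = −106·815 + 261·331
1 = 261·3591 − 1150·815
1 = −1150·29543 + 9461·3591
So 1 = (-1150)·29543 + (9461)·3591.

1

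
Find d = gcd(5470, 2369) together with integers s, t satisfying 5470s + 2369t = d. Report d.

1

Apply Euclid's algorithm to 5470 and 2369:
5470 = 2·2369 + 732
2369 = 3·732 + 173
732 = 4·173 + 40
173 = 4·40 + 13
40 = 3·13 + 1
13 = 13·1 + 0
gcd(5470, 2369) = 1.
Working backward:
1 = 40 − 3·13
1 = −3·173 + 13·40
1 = 13·732 − 55·173
1 = −55·2369 + 178·732
1 = 178·5470 − 411·2369
So 1 = (178)·5470 + (-411)·2369.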